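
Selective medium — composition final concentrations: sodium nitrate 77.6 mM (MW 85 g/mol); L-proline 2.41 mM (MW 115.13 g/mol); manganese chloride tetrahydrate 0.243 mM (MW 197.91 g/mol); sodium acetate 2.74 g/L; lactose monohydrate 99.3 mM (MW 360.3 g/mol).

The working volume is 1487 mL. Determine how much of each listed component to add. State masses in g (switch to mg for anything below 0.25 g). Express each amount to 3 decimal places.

Scale factor relative to 1 L: 1.487.
sodium nitrate: 77.6 mmol/L × 85 g/mol × 1.487 L ÷ 1000 = 9.808 g
L-proline: 2.41 mmol/L × 115.13 g/mol × 1.487 L ÷ 1000 = 0.413 g
manganese chloride tetrahydrate: 0.243 mmol/L × 197.91 mg/mmol × 1.487 L = 71.513 mg
sodium acetate: 2.74 g/L × 1.487 L = 4.074 g
lactose monohydrate: 99.3 mmol/L × 360.3 g/mol × 1.487 L ÷ 1000 = 53.202 g

sodium nitrate 9.808 g; L-proline 0.413 g; manganese chloride tetrahydrate 71.513 mg; sodium acetate 4.074 g; lactose monohydrate 53.202 g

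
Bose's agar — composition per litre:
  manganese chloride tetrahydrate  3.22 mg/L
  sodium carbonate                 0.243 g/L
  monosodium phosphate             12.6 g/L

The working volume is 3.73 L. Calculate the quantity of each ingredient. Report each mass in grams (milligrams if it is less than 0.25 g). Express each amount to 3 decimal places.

Working volume: 3.73 L.
manganese chloride tetrahydrate: 3.22 mg/L × 3.73 L = 12.011 mg
sodium carbonate: 0.243 g/L × 3.73 L = 0.906 g
monosodium phosphate: 12.6 g/L × 3.73 L = 46.998 g

manganese chloride tetrahydrate 12.011 mg; sodium carbonate 0.906 g; monosodium phosphate 46.998 g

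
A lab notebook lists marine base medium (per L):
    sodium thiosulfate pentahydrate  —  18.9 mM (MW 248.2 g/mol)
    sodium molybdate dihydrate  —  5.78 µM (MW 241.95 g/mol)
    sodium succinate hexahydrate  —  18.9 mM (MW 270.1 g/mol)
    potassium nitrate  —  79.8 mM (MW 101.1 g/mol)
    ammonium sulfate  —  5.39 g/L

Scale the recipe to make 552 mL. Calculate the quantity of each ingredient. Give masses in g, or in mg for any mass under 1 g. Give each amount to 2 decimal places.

sodium thiosulfate pentahydrate 2.59 g; sodium molybdate dihydrate 0.77 mg; sodium succinate hexahydrate 2.82 g; potassium nitrate 4.45 g; ammonium sulfate 2.98 g

Working volume: 552 mL = 0.552 L.
sodium thiosulfate pentahydrate: 18.9 mmol/L × 248.2 g/mol × 0.552 L ÷ 1000 = 2.59 g
sodium molybdate dihydrate: 5.78 µmol/L × 241.95 g/mol × 0.552 L ÷ 1000 = 0.77 mg
sodium succinate hexahydrate: 18.9 mmol/L × 270.1 g/mol × 0.552 L ÷ 1000 = 2.82 g
potassium nitrate: 79.8 mmol/L × 101.1 g/mol × 0.552 L ÷ 1000 = 4.45 g
ammonium sulfate: 5.39 g/L × 0.552 L = 2.98 g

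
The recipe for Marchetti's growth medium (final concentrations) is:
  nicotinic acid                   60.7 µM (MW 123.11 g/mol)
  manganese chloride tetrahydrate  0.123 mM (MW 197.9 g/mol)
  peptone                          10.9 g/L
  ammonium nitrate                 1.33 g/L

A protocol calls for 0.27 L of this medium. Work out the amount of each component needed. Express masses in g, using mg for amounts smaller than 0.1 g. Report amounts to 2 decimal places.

nicotinic acid 2.02 mg; manganese chloride tetrahydrate 6.57 mg; peptone 2.94 g; ammonium nitrate 0.36 g

Working volume: 0.27 L.
nicotinic acid: 60.7 µmol/L × 123.11 g/mol × 0.27 L ÷ 1000 = 2.02 mg
manganese chloride tetrahydrate: 0.123 mmol/L × 197.9 mg/mmol × 0.27 L = 6.57 mg
peptone: 10.9 g/L × 0.27 L = 2.94 g
ammonium nitrate: 1.33 g/L × 0.27 L = 0.36 g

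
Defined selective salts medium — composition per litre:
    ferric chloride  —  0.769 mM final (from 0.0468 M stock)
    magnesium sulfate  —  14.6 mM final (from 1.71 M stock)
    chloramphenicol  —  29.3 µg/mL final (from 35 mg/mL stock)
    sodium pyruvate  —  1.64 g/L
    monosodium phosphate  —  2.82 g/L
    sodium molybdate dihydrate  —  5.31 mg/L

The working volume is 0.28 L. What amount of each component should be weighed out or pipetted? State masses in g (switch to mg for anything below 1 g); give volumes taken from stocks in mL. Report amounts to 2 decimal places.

ferric chloride 4.60 mL; magnesium sulfate 2.39 mL; chloramphenicol 0.23 mL; sodium pyruvate 459.20 mg; monosodium phosphate 789.60 mg; sodium molybdate dihydrate 1.49 mg

Scale factor relative to 1 L: 0.28.
ferric chloride: V = C2·V2/C1 = 0.769 mM × 280 mL ÷ 46.8 mM = 4.60 mL
magnesium sulfate: dilute stock: 14.6 mM × 280 mL ÷ 1710 mM = 2.39 mL
chloramphenicol: dilute stock: 29.3 µg/mL × 280 mL ÷ 35000 µg/mL = 0.23 mL
sodium pyruvate: 1.64 g/L × 0.28 L = 0.4592 g = 459.20 mg
monosodium phosphate: 2.82 g/L × 0.28 L = 0.7896 g = 789.60 mg
sodium molybdate dihydrate: 5.31 mg/L × 0.28 L = 1.49 mg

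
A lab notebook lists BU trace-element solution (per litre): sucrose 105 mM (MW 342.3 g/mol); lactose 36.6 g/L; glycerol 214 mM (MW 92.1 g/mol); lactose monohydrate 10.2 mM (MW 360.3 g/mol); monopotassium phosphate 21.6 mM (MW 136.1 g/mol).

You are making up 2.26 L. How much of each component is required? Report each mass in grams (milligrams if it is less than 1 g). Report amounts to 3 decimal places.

sucrose 81.228 g; lactose 82.716 g; glycerol 44.543 g; lactose monohydrate 8.306 g; monopotassium phosphate 6.644 g

Scale factor relative to 1 L: 2.26.
sucrose: 105 mmol/L × 342.3 g/mol × 2.26 L ÷ 1000 = 81.228 g
lactose: 36.6 g/L × 2.26 L = 82.716 g
glycerol: 214 mmol/L × 92.1 g/mol × 2.26 L ÷ 1000 = 44.543 g
lactose monohydrate: 10.2 mmol/L × 360.3 g/mol × 2.26 L ÷ 1000 = 8.306 g
monopotassium phosphate: 21.6 mmol/L × 136.1 g/mol × 2.26 L ÷ 1000 = 6.644 g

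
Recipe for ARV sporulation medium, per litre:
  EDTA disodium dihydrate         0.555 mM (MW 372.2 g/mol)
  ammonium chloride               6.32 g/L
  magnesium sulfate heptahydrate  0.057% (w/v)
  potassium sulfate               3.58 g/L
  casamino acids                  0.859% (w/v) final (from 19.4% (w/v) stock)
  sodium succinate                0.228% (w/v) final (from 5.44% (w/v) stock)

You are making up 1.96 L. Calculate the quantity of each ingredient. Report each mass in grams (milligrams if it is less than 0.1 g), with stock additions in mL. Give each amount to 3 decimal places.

EDTA disodium dihydrate 0.405 g; ammonium chloride 12.387 g; magnesium sulfate heptahydrate 1.117 g; potassium sulfate 7.017 g; casamino acids 86.786 mL; sodium succinate 82.147 mL

Working volume: 1.96 L.
EDTA disodium dihydrate: 0.555 mmol/L × 372.2 g/mol × 1.96 L ÷ 1000 = 0.405 g
ammonium chloride: 6.32 g/L × 1.96 L = 12.387 g
magnesium sulfate heptahydrate: 0.057% w/v = 0.57 g/L → 0.57 × 1.96 L = 1.117 g
potassium sulfate: 3.58 g/L × 1.96 L = 7.017 g
casamino acids: dilute stock: 0.859% ÷ 19.4% × 1960 mL = 86.786 mL
sodium succinate: dilute stock: 0.228% ÷ 5.44% × 1960 mL = 82.147 mL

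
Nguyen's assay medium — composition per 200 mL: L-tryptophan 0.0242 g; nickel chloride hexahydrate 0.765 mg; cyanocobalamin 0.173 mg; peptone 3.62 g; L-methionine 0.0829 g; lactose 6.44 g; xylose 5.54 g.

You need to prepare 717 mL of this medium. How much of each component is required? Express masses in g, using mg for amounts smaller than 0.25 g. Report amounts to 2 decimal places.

L-tryptophan 86.76 mg; nickel chloride hexahydrate 2.74 mg; cyanocobalamin 0.62 mg; peptone 12.98 g; L-methionine 0.30 g; lactose 23.09 g; xylose 19.86 g

Scale factor = 717 mL / 200 mL = 3.585.
L-tryptophan: 0.0242 g × (717 mL / 200 mL) = 0.086757 g = 86.76 mg
nickel chloride hexahydrate: 0.765 mg × (717 mL / 200 mL) = 2.74 mg
cyanocobalamin: 0.173 mg × (717 mL / 200 mL) = 0.62 mg
peptone: 3.62 g × (717 mL / 200 mL) = 12.98 g
L-methionine: 0.0829 g × (717 mL / 200 mL) = 0.30 g
lactose: 6.44 g × (717 mL / 200 mL) = 23.09 g
xylose: 5.54 g × (717 mL / 200 mL) = 19.86 g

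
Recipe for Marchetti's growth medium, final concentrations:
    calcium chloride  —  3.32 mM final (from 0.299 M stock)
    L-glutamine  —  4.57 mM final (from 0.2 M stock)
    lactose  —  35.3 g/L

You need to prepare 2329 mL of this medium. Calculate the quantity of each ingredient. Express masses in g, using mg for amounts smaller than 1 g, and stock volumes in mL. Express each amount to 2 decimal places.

calcium chloride 25.86 mL; L-glutamine 53.22 mL; lactose 82.21 g

Target volume = 2329 mL = 2.329 L.
calcium chloride: dilute stock: 3.32 mM × 2329 mL ÷ 299 mM = 25.86 mL
L-glutamine: C1V1 = C2V2 → 4.57 mM × 2329 mL ÷ 200 mM = 53.22 mL
lactose: 35.3 g/L × 2.329 L = 82.21 g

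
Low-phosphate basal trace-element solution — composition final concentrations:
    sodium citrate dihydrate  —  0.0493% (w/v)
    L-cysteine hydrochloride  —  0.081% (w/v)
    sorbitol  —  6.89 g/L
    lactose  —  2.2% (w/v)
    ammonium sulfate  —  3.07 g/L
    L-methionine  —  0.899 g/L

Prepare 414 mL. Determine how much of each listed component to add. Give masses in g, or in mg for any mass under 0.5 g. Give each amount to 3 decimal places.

Scale factor relative to 1 L: 0.414.
sodium citrate dihydrate: 0.0493 g per 100 mL × 414 mL ÷ 100 = 0.204102 g = 204.102 mg
L-cysteine hydrochloride: 0.081% w/v = 0.81 g/L → 0.81 × 0.414 L = 0.33534 g = 335.340 mg
sorbitol: 6.89 g/L × 0.414 L = 2.852 g
lactose: 2.2 g per 100 mL × 414 mL ÷ 100 = 9.108 g
ammonium sulfate: 3.07 g/L × 0.414 L = 1.271 g
L-methionine: 0.899 g/L × 0.414 L = 0.372186 g = 372.186 mg

sodium citrate dihydrate 204.102 mg; L-cysteine hydrochloride 335.340 mg; sorbitol 2.852 g; lactose 9.108 g; ammonium sulfate 1.271 g; L-methionine 372.186 mg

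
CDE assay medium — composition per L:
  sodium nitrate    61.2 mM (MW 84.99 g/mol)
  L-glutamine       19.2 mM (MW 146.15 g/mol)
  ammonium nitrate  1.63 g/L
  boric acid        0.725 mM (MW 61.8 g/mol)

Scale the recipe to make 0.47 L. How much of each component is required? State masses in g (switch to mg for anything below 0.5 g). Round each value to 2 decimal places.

sodium nitrate 2.44 g; L-glutamine 1.32 g; ammonium nitrate 0.77 g; boric acid 21.06 mg

Scale factor relative to 1 L: 0.47.
sodium nitrate: 61.2 mmol/L × 84.99 g/mol × 0.47 L ÷ 1000 = 2.44 g
L-glutamine: 19.2 mmol/L × 146.15 g/mol × 0.47 L ÷ 1000 = 1.32 g
ammonium nitrate: 1.63 g/L × 0.47 L = 0.77 g
boric acid: 0.725 mmol/L × 61.8 mg/mmol × 0.47 L = 21.06 mg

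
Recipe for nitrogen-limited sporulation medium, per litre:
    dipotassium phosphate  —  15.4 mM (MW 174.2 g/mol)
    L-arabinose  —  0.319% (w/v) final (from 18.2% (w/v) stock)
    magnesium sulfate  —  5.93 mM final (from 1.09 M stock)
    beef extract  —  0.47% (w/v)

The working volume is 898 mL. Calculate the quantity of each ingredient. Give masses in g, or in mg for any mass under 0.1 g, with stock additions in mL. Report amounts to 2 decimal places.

Scale factor relative to 1 L: 0.898.
dipotassium phosphate: 15.4 mmol/L × 174.2 g/mol × 0.898 L ÷ 1000 = 2.41 g
L-arabinose: C1V1 = C2V2 → 0.319% ÷ 18.2% × 898 mL = 15.74 mL
magnesium sulfate: dilute stock: 5.93 mM × 898 mL ÷ 1090 mM = 4.89 mL
beef extract: 0.47 g per 100 mL × 898 mL ÷ 100 = 4.22 g

dipotassium phosphate 2.41 g; L-arabinose 15.74 mL; magnesium sulfate 4.89 mL; beef extract 4.22 g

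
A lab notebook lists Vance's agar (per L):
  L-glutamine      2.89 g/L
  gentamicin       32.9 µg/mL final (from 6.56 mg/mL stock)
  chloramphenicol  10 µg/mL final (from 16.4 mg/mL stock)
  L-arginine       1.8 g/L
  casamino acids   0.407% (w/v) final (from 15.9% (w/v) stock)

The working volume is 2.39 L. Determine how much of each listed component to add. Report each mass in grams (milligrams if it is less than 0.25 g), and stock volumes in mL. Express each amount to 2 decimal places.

Scale factor relative to 1 L: 2.39.
L-glutamine: 2.89 g/L × 2.39 L = 6.91 g
gentamicin: dilute stock: 32.9 µg/mL × 2390 mL ÷ 6560 µg/mL = 11.99 mL
chloramphenicol: dilute stock: 10 µg/mL × 2390 mL ÷ 16400 µg/mL = 1.46 mL
L-arginine: 1.8 g/L × 2.39 L = 4.30 g
casamino acids: dilute stock: 0.407% ÷ 15.9% × 2390 mL = 61.18 mL

L-glutamine 6.91 g; gentamicin 11.99 mL; chloramphenicol 1.46 mL; L-arginine 4.30 g; casamino acids 61.18 mL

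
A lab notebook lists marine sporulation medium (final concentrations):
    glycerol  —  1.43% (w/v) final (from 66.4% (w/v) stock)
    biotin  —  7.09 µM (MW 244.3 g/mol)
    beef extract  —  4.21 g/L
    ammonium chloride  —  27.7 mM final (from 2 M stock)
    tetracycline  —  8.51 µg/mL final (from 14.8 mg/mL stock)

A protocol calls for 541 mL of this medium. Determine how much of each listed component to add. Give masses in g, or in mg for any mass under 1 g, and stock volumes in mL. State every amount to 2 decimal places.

Working volume: 541 mL = 0.541 L.
glycerol: C1V1 = C2V2 → 1.43% ÷ 66.4% × 541 mL = 11.65 mL
biotin: 7.09 µmol/L × 244.3 g/mol × 0.541 L ÷ 1000 = 0.94 mg
beef extract: 4.21 g/L × 0.541 L = 2.28 g
ammonium chloride: C1V1 = C2V2 → 27.7 mM × 541 mL ÷ 2000 mM = 7.49 mL
tetracycline: dilute stock: 8.51 µg/mL × 541 mL ÷ 14800 µg/mL = 0.31 mL

glycerol 11.65 mL; biotin 0.94 mg; beef extract 2.28 g; ammonium chloride 7.49 mL; tetracycline 0.31 mL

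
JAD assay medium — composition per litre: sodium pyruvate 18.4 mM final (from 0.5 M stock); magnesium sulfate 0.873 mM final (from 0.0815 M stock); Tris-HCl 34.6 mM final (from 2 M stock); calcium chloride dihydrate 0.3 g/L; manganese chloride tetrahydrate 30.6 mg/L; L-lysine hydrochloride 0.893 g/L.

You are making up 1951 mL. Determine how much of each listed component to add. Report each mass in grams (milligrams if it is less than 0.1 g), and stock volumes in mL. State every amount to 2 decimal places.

sodium pyruvate 71.80 mL; magnesium sulfate 20.90 mL; Tris-HCl 33.75 mL; calcium chloride dihydrate 0.59 g; manganese chloride tetrahydrate 59.70 mg; L-lysine hydrochloride 1.74 g

Working volume: 1951 mL = 1.951 L.
sodium pyruvate: C1V1 = C2V2 → 18.4 mM × 1951 mL ÷ 500 mM = 71.80 mL
magnesium sulfate: V = C2·V2/C1 = 0.873 mM × 1951 mL ÷ 81.5 mM = 20.90 mL
Tris-HCl: C1V1 = C2V2 → 34.6 mM × 1951 mL ÷ 2000 mM = 33.75 mL
calcium chloride dihydrate: 0.3 g/L × 1.951 L = 0.59 g
manganese chloride tetrahydrate: 30.6 mg/L × 1.951 L = 59.70 mg
L-lysine hydrochloride: 0.893 g/L × 1.951 L = 1.74 g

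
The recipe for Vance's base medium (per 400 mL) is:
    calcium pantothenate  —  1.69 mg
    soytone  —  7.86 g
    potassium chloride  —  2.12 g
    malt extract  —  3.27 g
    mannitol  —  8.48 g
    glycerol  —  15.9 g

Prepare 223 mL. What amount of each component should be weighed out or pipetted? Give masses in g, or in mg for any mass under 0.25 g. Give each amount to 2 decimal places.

calcium pantothenate 0.94 mg; soytone 4.38 g; potassium chloride 1.18 g; malt extract 1.82 g; mannitol 4.73 g; glycerol 8.86 g

Scale factor = 223 mL / 400 mL = 0.5575.
calcium pantothenate: 1.69 mg × (223 mL / 400 mL) = 0.94 mg
soytone: 7.86 g × (223 mL / 400 mL) = 4.38 g
potassium chloride: 2.12 g × (223 mL / 400 mL) = 1.18 g
malt extract: 3.27 g × (223 mL / 400 mL) = 1.82 g
mannitol: 8.48 g × (223 mL / 400 mL) = 4.73 g
glycerol: 15.9 g × (223 mL / 400 mL) = 8.86 g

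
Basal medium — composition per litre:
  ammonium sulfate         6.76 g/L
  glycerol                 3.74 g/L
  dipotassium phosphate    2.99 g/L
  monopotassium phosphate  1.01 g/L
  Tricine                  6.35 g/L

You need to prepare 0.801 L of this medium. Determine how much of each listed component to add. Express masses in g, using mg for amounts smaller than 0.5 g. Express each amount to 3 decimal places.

Scale factor relative to 1 L: 0.801.
ammonium sulfate: 6.76 g/L × 0.801 L = 5.415 g
glycerol: 3.74 g/L × 0.801 L = 2.996 g
dipotassium phosphate: 2.99 g/L × 0.801 L = 2.395 g
monopotassium phosphate: 1.01 g/L × 0.801 L = 0.809 g
Tricine: 6.35 g/L × 0.801 L = 5.086 g

ammonium sulfate 5.415 g; glycerol 2.996 g; dipotassium phosphate 2.395 g; monopotassium phosphate 0.809 g; Tricine 5.086 g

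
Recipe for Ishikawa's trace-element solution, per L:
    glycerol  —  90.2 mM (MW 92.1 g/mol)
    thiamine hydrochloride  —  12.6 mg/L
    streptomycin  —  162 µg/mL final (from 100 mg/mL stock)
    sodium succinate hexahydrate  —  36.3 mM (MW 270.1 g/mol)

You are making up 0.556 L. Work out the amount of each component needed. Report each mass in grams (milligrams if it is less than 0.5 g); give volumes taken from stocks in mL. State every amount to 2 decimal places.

glycerol 4.62 g; thiamine hydrochloride 7.01 mg; streptomycin 0.90 mL; sodium succinate hexahydrate 5.45 g

Working volume: 0.556 L.
glycerol: 90.2 mmol/L × 92.1 g/mol × 0.556 L ÷ 1000 = 4.62 g
thiamine hydrochloride: 12.6 mg/L × 0.556 L = 7.01 mg
streptomycin: dilute stock: 162 µg/mL × 556 mL ÷ 100000 µg/mL = 0.90 mL
sodium succinate hexahydrate: 36.3 mmol/L × 270.1 g/mol × 0.556 L ÷ 1000 = 5.45 g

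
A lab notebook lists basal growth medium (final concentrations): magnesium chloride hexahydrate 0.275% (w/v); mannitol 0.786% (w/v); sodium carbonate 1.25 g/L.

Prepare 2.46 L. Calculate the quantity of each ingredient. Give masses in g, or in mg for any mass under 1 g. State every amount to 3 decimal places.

magnesium chloride hexahydrate 6.765 g; mannitol 19.336 g; sodium carbonate 3.075 g

Working volume: 2.46 L.
magnesium chloride hexahydrate: 0.275% w/v = 2.75 g/L → 2.75 × 2.46 L = 6.765 g
mannitol: 0.786% w/v = 7.86 g/L → 7.86 × 2.46 L = 19.336 g
sodium carbonate: 1.25 g/L × 2.46 L = 3.075 g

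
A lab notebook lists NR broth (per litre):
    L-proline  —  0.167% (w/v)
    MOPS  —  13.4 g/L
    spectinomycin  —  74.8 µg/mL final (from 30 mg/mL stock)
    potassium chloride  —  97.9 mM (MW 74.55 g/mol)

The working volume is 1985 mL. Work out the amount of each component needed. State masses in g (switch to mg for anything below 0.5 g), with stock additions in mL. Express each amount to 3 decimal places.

Working volume: 1985 mL = 1.985 L.
L-proline: 0.167 g per 100 mL × 1985 mL ÷ 100 = 3.315 g
MOPS: 13.4 g/L × 1.985 L = 26.599 g
spectinomycin: C1V1 = C2V2 → 74.8 µg/mL × 1985 mL ÷ 30000 µg/mL = 4.949 mL
potassium chloride: 97.9 mmol/L × 74.55 g/mol × 1.985 L ÷ 1000 = 14.487 g

L-proline 3.315 g; MOPS 26.599 g; spectinomycin 4.949 mL; potassium chloride 14.487 g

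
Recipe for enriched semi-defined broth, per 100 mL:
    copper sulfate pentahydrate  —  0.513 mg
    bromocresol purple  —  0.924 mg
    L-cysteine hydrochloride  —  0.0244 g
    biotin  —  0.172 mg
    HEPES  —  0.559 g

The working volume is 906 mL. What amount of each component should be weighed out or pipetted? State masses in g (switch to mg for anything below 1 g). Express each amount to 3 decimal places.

copper sulfate pentahydrate 4.648 mg; bromocresol purple 8.371 mg; L-cysteine hydrochloride 221.064 mg; biotin 1.558 mg; HEPES 5.065 g

Scale factor = 906 mL / 100 mL = 9.06.
copper sulfate pentahydrate: 0.513 mg × (906 mL / 100 mL) = 4.648 mg
bromocresol purple: 0.924 mg × (906 mL / 100 mL) = 8.371 mg
L-cysteine hydrochloride: 0.0244 g × (906 mL / 100 mL) = 0.221064 g = 221.064 mg
biotin: 0.172 mg × (906 mL / 100 mL) = 1.558 mg
HEPES: 0.559 g × (906 mL / 100 mL) = 5.065 g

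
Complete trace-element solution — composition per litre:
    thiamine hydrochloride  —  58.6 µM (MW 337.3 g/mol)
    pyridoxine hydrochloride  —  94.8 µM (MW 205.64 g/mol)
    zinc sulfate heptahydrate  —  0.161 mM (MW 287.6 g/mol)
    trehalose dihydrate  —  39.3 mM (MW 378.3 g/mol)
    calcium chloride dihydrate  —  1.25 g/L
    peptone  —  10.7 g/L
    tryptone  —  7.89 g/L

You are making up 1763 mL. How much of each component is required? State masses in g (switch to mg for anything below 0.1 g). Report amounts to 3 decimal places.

Working volume: 1763 mL = 1.763 L.
thiamine hydrochloride: 58.6 µmol/L × 337.3 g/mol × 1.763 L ÷ 1000 = 34.847 mg
pyridoxine hydrochloride: 94.8 µmol/L × 205.64 g/mol × 1.763 L ÷ 1000 = 34.369 mg
zinc sulfate heptahydrate: 0.161 mmol/L × 287.6 mg/mmol × 1.763 L = 81.633 mg
trehalose dihydrate: 39.3 mmol/L × 378.3 g/mol × 1.763 L ÷ 1000 = 26.211 g
calcium chloride dihydrate: 1.25 g/L × 1.763 L = 2.204 g
peptone: 10.7 g/L × 1.763 L = 18.864 g
tryptone: 7.89 g/L × 1.763 L = 13.910 g

thiamine hydrochloride 34.847 mg; pyridoxine hydrochloride 34.369 mg; zinc sulfate heptahydrate 81.633 mg; trehalose dihydrate 26.211 g; calcium chloride dihydrate 2.204 g; peptone 18.864 g; tryptone 13.910 g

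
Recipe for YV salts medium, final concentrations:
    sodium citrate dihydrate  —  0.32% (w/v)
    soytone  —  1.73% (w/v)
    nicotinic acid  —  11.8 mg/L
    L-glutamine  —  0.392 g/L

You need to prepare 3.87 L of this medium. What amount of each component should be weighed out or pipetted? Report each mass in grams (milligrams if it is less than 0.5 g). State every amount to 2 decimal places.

Scale factor relative to 1 L: 3.87.
sodium citrate dihydrate: 0.32% w/v = 3.2 g/L → 3.2 × 3.87 L = 12.38 g
soytone: 1.73 g per 100 mL × 3870 mL ÷ 100 = 66.95 g
nicotinic acid: 11.8 mg/L × 3.87 L = 45.67 mg
L-glutamine: 0.392 g/L × 3.87 L = 1.52 g

sodium citrate dihydrate 12.38 g; soytone 66.95 g; nicotinic acid 45.67 mg; L-glutamine 1.52 g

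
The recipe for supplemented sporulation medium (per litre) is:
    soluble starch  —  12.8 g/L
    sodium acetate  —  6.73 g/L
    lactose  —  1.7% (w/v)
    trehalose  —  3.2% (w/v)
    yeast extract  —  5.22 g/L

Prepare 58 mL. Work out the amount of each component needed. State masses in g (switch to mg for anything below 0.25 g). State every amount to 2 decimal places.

soluble starch 0.74 g; sodium acetate 0.39 g; lactose 0.99 g; trehalose 1.86 g; yeast extract 0.30 g

Working volume: 58 mL = 0.058 L.
soluble starch: 12.8 g/L × 0.058 L = 0.74 g
sodium acetate: 6.73 g/L × 0.058 L = 0.39 g
lactose: 1.7 g per 100 mL × 58 mL ÷ 100 = 0.99 g
trehalose: 3.2 g per 100 mL × 58 mL ÷ 100 = 1.86 g
yeast extract: 5.22 g/L × 0.058 L = 0.30 g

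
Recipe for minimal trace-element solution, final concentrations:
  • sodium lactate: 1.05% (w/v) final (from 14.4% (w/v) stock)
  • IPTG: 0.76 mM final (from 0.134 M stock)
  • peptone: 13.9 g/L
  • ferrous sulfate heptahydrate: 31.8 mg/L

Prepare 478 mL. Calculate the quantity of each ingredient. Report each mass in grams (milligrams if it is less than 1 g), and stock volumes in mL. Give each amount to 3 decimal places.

Target volume = 478 mL = 0.478 L.
sodium lactate: dilute stock: 1.05% ÷ 14.4% × 478 mL = 34.854 mL
IPTG: dilute stock: 0.76 mM × 478 mL ÷ 134 mM = 2.711 mL
peptone: 13.9 g/L × 0.478 L = 6.644 g
ferrous sulfate heptahydrate: 31.8 mg/L × 0.478 L = 15.200 mg

sodium lactate 34.854 mL; IPTG 2.711 mL; peptone 6.644 g; ferrous sulfate heptahydrate 15.200 mg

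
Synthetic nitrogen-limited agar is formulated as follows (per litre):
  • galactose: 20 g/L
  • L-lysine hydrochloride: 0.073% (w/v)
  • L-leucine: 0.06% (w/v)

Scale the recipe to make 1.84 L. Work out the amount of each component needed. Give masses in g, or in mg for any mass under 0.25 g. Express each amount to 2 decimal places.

galactose 36.80 g; L-lysine hydrochloride 1.34 g; L-leucine 1.10 g

Scale factor relative to 1 L: 1.84.
galactose: 20 g/L × 1.84 L = 36.80 g
L-lysine hydrochloride: 0.073% w/v = 0.73 g/L → 0.73 × 1.84 L = 1.34 g
L-leucine: 0.06 g per 100 mL × 1840 mL ÷ 100 = 1.10 g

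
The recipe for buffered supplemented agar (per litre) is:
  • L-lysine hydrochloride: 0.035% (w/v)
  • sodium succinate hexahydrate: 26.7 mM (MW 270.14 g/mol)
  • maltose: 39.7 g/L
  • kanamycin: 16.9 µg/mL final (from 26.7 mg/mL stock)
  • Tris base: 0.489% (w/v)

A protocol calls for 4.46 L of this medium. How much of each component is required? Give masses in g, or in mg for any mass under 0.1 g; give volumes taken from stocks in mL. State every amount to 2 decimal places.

Scale factor relative to 1 L: 4.46.
L-lysine hydrochloride: 0.035% w/v = 0.35 g/L → 0.35 × 4.46 L = 1.56 g
sodium succinate hexahydrate: 26.7 mmol/L × 270.14 g/mol × 4.46 L ÷ 1000 = 32.17 g
maltose: 39.7 g/L × 4.46 L = 177.06 g
kanamycin: C1V1 = C2V2 → 16.9 µg/mL × 4460 mL ÷ 26700 µg/mL = 2.82 mL
Tris base: 0.489% w/v = 4.89 g/L → 4.89 × 4.46 L = 21.81 g

L-lysine hydrochloride 1.56 g; sodium succinate hexahydrate 32.17 g; maltose 177.06 g; kanamycin 2.82 mL; Tris base 21.81 g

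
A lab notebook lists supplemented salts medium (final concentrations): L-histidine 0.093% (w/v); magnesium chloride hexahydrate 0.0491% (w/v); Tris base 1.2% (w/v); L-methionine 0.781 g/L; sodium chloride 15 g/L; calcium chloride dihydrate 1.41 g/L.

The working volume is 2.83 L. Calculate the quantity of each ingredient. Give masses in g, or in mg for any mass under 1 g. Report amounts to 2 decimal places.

Working volume: 2.83 L.
L-histidine: 0.093% w/v = 0.93 g/L → 0.93 × 2.83 L = 2.63 g
magnesium chloride hexahydrate: 0.0491 g per 100 mL × 2830 mL ÷ 100 = 1.39 g
Tris base: 1.2 g per 100 mL × 2830 mL ÷ 100 = 33.96 g
L-methionine: 0.781 g/L × 2.83 L = 2.21 g
sodium chloride: 15 g/L × 2.83 L = 42.45 g
calcium chloride dihydrate: 1.41 g/L × 2.83 L = 3.99 g

L-histidine 2.63 g; magnesium chloride hexahydrate 1.39 g; Tris base 33.96 g; L-methionine 2.21 g; sodium chloride 42.45 g; calcium chloride dihydrate 3.99 g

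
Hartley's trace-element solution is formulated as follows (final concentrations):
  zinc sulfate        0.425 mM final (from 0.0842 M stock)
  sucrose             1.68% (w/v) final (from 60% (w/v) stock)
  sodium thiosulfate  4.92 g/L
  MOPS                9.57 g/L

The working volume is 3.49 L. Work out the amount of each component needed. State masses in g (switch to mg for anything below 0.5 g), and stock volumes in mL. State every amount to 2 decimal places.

zinc sulfate 17.62 mL; sucrose 97.72 mL; sodium thiosulfate 17.17 g; MOPS 33.40 g

Scale factor relative to 1 L: 3.49.
zinc sulfate: dilute stock: 0.425 mM × 3490 mL ÷ 84.2 mM = 17.62 mL
sucrose: C1V1 = C2V2 → 1.68% ÷ 60% × 3490 mL = 97.72 mL
sodium thiosulfate: 4.92 g/L × 3.49 L = 17.17 g
MOPS: 9.57 g/L × 3.49 L = 33.40 g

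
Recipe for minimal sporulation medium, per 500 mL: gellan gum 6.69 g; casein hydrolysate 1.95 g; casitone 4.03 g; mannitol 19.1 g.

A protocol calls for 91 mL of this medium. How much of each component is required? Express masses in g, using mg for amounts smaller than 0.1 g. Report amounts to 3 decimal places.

Scale factor = 91 mL / 500 mL = 0.182.
gellan gum: 6.69 g × (91 mL / 500 mL) = 1.218 g
casein hydrolysate: 1.95 g × (91 mL / 500 mL) = 0.355 g
casitone: 4.03 g × (91 mL / 500 mL) = 0.733 g
mannitol: 19.1 g × (91 mL / 500 mL) = 3.476 g

gellan gum 1.218 g; casein hydrolysate 0.355 g; casitone 0.733 g; mannitol 3.476 g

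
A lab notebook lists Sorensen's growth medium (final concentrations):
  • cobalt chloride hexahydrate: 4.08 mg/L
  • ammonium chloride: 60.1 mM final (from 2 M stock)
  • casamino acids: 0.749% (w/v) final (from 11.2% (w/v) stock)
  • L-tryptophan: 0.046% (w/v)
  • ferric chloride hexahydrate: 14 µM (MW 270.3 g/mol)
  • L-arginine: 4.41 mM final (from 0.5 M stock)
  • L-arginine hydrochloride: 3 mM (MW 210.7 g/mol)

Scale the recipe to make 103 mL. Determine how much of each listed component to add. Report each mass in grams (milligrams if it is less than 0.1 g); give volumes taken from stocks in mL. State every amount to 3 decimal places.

cobalt chloride hexahydrate 0.420 mg; ammonium chloride 3.095 mL; casamino acids 6.888 mL; L-tryptophan 47.380 mg; ferric chloride hexahydrate 0.390 mg; L-arginine 0.908 mL; L-arginine hydrochloride 65.106 mg

Target volume = 103 mL = 0.103 L.
cobalt chloride hexahydrate: 4.08 mg/L × 0.103 L = 0.420 mg
ammonium chloride: V = C2·V2/C1 = 60.1 mM × 103 mL ÷ 2000 mM = 3.095 mL
casamino acids: V = C2·V2/C1 = 0.749% ÷ 11.2% × 103 mL = 6.888 mL
L-tryptophan: 0.046% w/v = 0.46 g/L → 0.46 × 0.103 L = 0.04738 g = 47.380 mg
ferric chloride hexahydrate: 14 µmol/L × 270.3 g/mol × 0.103 L ÷ 1000 = 0.390 mg
L-arginine: C1V1 = C2V2 → 4.41 mM × 103 mL ÷ 500 mM = 0.908 mL
L-arginine hydrochloride: 3 mmol/L × 210.7 mg/mmol × 0.103 L = 65.106 mg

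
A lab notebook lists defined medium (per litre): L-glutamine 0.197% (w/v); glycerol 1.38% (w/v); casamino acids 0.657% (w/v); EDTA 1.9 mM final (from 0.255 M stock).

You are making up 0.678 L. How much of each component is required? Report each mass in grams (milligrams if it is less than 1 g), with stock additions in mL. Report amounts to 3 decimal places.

Working volume: 0.678 L.
L-glutamine: 0.197 g per 100 mL × 678 mL ÷ 100 = 1.336 g
glycerol: 1.38% w/v = 13.8 g/L → 13.8 × 0.678 L = 9.356 g
casamino acids: 0.657% w/v = 6.57 g/L → 6.57 × 0.678 L = 4.454 g
EDTA: dilute stock: 1.9 mM × 678 mL ÷ 255 mM = 5.052 mL

L-glutamine 1.336 g; glycerol 9.356 g; casamino acids 4.454 g; EDTA 5.052 mL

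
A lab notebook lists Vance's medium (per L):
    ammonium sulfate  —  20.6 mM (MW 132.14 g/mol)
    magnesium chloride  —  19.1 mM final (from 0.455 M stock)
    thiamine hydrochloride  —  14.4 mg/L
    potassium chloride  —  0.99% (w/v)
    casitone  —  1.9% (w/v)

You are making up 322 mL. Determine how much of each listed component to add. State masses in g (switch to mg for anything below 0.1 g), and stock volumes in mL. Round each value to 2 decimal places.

Scale factor relative to 1 L: 0.322.
ammonium sulfate: 20.6 mmol/L × 132.14 g/mol × 0.322 L ÷ 1000 = 0.88 g
magnesium chloride: V = C2·V2/C1 = 19.1 mM × 322 mL ÷ 455 mM = 13.52 mL
thiamine hydrochloride: 14.4 mg/L × 0.322 L = 4.64 mg
potassium chloride: 0.99 g per 100 mL × 322 mL ÷ 100 = 3.19 g
casitone: 1.9% w/v = 19 g/L → 19 × 0.322 L = 6.12 g

ammonium sulfate 0.88 g; magnesium chloride 13.52 mL; thiamine hydrochloride 4.64 mg; potassium chloride 3.19 g; casitone 6.12 g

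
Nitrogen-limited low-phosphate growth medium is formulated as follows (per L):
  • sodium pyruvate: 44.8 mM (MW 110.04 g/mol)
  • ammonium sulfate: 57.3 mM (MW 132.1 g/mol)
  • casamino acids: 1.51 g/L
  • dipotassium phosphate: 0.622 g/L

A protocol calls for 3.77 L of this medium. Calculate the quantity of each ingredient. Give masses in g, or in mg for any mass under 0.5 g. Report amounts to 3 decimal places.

sodium pyruvate 18.585 g; ammonium sulfate 28.536 g; casamino acids 5.693 g; dipotassium phosphate 2.345 g

Scale factor relative to 1 L: 3.77.
sodium pyruvate: 44.8 mmol/L × 110.04 g/mol × 3.77 L ÷ 1000 = 18.585 g
ammonium sulfate: 57.3 mmol/L × 132.1 g/mol × 3.77 L ÷ 1000 = 28.536 g
casamino acids: 1.51 g/L × 3.77 L = 5.693 g
dipotassium phosphate: 0.622 g/L × 3.77 L = 2.345 g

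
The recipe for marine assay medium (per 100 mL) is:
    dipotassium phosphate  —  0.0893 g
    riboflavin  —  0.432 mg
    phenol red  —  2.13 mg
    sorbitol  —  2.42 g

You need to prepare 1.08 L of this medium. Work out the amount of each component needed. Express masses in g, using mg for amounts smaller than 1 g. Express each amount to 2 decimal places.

Ratio of target to recipe volume: 1080 / 100 = 10.8.
dipotassium phosphate: 0.0893 g × (1080 mL / 100 mL) = 0.96444 g = 964.44 mg
riboflavin: 0.432 mg × (1080 mL / 100 mL) = 4.67 mg
phenol red: 2.13 mg × (1080 mL / 100 mL) = 23.00 mg
sorbitol: 2.42 g × (1080 mL / 100 mL) = 26.14 g

dipotassium phosphate 964.44 mg; riboflavin 4.67 mg; phenol red 23.00 mg; sorbitol 26.14 g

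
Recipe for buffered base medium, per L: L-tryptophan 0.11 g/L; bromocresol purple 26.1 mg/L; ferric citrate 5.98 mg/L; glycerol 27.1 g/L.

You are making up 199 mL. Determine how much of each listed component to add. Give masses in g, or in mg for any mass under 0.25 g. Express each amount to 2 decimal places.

L-tryptophan 21.89 mg; bromocresol purple 5.19 mg; ferric citrate 1.19 mg; glycerol 5.39 g

Working volume: 199 mL = 0.199 L.
L-tryptophan: 0.11 g/L × 0.199 L = 0.02189 g = 21.89 mg
bromocresol purple: 26.1 mg/L × 0.199 L = 5.19 mg
ferric citrate: 5.98 mg/L × 0.199 L = 1.19 mg
glycerol: 27.1 g/L × 0.199 L = 5.39 g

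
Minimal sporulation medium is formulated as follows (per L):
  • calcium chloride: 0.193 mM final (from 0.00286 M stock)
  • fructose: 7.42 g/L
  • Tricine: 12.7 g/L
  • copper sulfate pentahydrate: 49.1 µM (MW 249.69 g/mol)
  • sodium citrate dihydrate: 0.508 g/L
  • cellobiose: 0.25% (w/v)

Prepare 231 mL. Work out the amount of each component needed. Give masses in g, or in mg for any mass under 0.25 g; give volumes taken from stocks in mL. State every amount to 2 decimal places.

calcium chloride 15.59 mL; fructose 1.71 g; Tricine 2.93 g; copper sulfate pentahydrate 2.83 mg; sodium citrate dihydrate 117.35 mg; cellobiose 0.58 g

Working volume: 231 mL = 0.231 L.
calcium chloride: dilute stock: 0.193 mM × 231 mL ÷ 2.86 mM = 15.59 mL
fructose: 7.42 g/L × 0.231 L = 1.71 g
Tricine: 12.7 g/L × 0.231 L = 2.93 g
copper sulfate pentahydrate: 49.1 µmol/L × 249.69 g/mol × 0.231 L ÷ 1000 = 2.83 mg
sodium citrate dihydrate: 0.508 g/L × 0.231 L = 0.117348 g = 117.35 mg
cellobiose: 0.25% w/v = 2.5 g/L → 2.5 × 0.231 L = 0.58 g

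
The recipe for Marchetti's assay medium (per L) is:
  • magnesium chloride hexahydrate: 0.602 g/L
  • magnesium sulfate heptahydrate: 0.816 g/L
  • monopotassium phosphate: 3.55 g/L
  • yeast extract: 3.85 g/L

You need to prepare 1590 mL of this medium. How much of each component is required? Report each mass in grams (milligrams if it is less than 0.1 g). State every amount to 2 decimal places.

magnesium chloride hexahydrate 0.96 g; magnesium sulfate heptahydrate 1.30 g; monopotassium phosphate 5.64 g; yeast extract 6.12 g

Scale factor relative to 1 L: 1.59.
magnesium chloride hexahydrate: 0.602 g/L × 1.59 L = 0.96 g
magnesium sulfate heptahydrate: 0.816 g/L × 1.59 L = 1.30 g
monopotassium phosphate: 3.55 g/L × 1.59 L = 5.64 g
yeast extract: 3.85 g/L × 1.59 L = 6.12 g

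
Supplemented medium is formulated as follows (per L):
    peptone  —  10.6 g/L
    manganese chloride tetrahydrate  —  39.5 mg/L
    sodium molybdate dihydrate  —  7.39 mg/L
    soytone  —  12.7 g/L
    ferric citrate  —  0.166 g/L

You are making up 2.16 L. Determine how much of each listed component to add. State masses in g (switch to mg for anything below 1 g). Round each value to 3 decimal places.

Working volume: 2.16 L.
peptone: 10.6 g/L × 2.16 L = 22.896 g
manganese chloride tetrahydrate: 39.5 mg/L × 2.16 L = 85.320 mg
sodium molybdate dihydrate: 7.39 mg/L × 2.16 L = 15.962 mg
soytone: 12.7 g/L × 2.16 L = 27.432 g
ferric citrate: 0.166 g/L × 2.16 L = 0.35856 g = 358.560 mg

peptone 22.896 g; manganese chloride tetrahydrate 85.320 mg; sodium molybdate dihydrate 15.962 mg; soytone 27.432 g; ferric citrate 358.560 mg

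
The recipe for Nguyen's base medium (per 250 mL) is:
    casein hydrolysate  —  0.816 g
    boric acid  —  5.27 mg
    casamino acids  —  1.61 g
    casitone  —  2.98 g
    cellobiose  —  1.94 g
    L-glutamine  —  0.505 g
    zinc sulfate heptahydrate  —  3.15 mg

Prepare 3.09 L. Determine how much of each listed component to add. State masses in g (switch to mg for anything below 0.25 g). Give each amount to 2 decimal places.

Scale factor = 3090 mL / 250 mL = 12.36.
casein hydrolysate: 0.816 g × (3090 mL / 250 mL) = 10.09 g
boric acid: 5.27 mg × (3090 mL / 250 mL) = 65.14 mg
casamino acids: 1.61 g × (3090 mL / 250 mL) = 19.90 g
casitone: 2.98 g × (3090 mL / 250 mL) = 36.83 g
cellobiose: 1.94 g × (3090 mL / 250 mL) = 23.98 g
L-glutamine: 0.505 g × (3090 mL / 250 mL) = 6.24 g
zinc sulfate heptahydrate: 3.15 mg × (3090 mL / 250 mL) = 38.93 mg

casein hydrolysate 10.09 g; boric acid 65.14 mg; casamino acids 19.90 g; casitone 36.83 g; cellobiose 23.98 g; L-glutamine 6.24 g; zinc sulfate heptahydrate 38.93 mg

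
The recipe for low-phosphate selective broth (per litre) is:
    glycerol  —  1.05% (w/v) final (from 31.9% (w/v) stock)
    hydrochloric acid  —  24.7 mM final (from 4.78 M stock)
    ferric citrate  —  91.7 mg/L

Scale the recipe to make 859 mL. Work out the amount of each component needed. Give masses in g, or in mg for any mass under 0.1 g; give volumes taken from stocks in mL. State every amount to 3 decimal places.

glycerol 28.274 mL; hydrochloric acid 4.439 mL; ferric citrate 78.770 mg

Working volume: 859 mL = 0.859 L.
glycerol: C1V1 = C2V2 → 1.05% ÷ 31.9% × 859 mL = 28.274 mL
hydrochloric acid: C1V1 = C2V2 → 24.7 mM × 859 mL ÷ 4780 mM = 4.439 mL
ferric citrate: 91.7 mg/L × 0.859 L = 78.770 mg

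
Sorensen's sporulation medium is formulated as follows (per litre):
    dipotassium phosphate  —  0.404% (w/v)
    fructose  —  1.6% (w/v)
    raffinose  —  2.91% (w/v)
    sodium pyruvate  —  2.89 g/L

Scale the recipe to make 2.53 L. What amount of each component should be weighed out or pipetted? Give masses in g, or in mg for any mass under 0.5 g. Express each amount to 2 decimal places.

dipotassium phosphate 10.22 g; fructose 40.48 g; raffinose 73.62 g; sodium pyruvate 7.31 g

Scale factor relative to 1 L: 2.53.
dipotassium phosphate: 0.404 g per 100 mL × 2530 mL ÷ 100 = 10.22 g
fructose: 1.6% w/v = 16 g/L → 16 × 2.53 L = 40.48 g
raffinose: 2.91% w/v = 29.1 g/L → 29.1 × 2.53 L = 73.62 g
sodium pyruvate: 2.89 g/L × 2.53 L = 7.31 g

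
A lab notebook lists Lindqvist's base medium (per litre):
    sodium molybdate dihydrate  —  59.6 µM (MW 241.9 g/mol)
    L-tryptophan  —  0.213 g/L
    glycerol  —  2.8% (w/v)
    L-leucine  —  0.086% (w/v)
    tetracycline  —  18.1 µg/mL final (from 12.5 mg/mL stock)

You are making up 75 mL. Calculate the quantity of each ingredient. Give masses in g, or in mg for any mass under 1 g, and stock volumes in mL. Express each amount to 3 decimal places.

sodium molybdate dihydrate 1.081 mg; L-tryptophan 15.975 mg; glycerol 2.100 g; L-leucine 64.500 mg; tetracycline 0.109 mL

Working volume: 75 mL = 0.075 L.
sodium molybdate dihydrate: 59.6 µmol/L × 241.9 g/mol × 0.075 L ÷ 1000 = 1.081 mg
L-tryptophan: 0.213 g/L × 0.075 L = 0.015975 g = 15.975 mg
glycerol: 2.8 g per 100 mL × 75 mL ÷ 100 = 2.100 g
L-leucine: 0.086% w/v = 0.86 g/L → 0.86 × 0.075 L = 0.0645 g = 64.500 mg
tetracycline: dilute stock: 18.1 µg/mL × 75 mL ÷ 12500 µg/mL = 0.109 mL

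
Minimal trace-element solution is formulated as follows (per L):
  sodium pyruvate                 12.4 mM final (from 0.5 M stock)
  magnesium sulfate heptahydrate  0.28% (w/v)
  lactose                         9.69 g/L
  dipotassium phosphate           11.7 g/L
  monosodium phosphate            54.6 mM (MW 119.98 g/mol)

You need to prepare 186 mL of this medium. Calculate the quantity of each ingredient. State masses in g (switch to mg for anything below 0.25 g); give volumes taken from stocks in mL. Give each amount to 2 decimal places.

Target volume = 186 mL = 0.186 L.
sodium pyruvate: dilute stock: 12.4 mM × 186 mL ÷ 500 mM = 4.61 mL
magnesium sulfate heptahydrate: 0.28 g per 100 mL × 186 mL ÷ 100 = 0.52 g
lactose: 9.69 g/L × 0.186 L = 1.80 g
dipotassium phosphate: 11.7 g/L × 0.186 L = 2.18 g
monosodium phosphate: 54.6 mmol/L × 119.98 g/mol × 0.186 L ÷ 1000 = 1.22 g

sodium pyruvate 4.61 mL; magnesium sulfate heptahydrate 0.52 g; lactose 1.80 g; dipotassium phosphate 2.18 g; monosodium phosphate 1.22 g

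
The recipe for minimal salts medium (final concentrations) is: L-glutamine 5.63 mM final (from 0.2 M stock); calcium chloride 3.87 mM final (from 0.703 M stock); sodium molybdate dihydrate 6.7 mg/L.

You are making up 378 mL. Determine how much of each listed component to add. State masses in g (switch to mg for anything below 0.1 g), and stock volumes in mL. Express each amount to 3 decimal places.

L-glutamine 10.641 mL; calcium chloride 2.081 mL; sodium molybdate dihydrate 2.533 mg

Scale factor relative to 1 L: 0.378.
L-glutamine: C1V1 = C2V2 → 5.63 mM × 378 mL ÷ 200 mM = 10.641 mL
calcium chloride: C1V1 = C2V2 → 3.87 mM × 378 mL ÷ 703 mM = 2.081 mL
sodium molybdate dihydrate: 6.7 mg/L × 0.378 L = 2.533 mg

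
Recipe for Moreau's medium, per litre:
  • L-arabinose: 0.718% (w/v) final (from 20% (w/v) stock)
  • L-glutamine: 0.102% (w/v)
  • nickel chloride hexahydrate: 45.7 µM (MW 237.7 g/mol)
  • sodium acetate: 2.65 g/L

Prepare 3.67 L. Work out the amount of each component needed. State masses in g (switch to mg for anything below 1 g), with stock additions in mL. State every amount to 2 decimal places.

Working volume: 3.67 L.
L-arabinose: V = C2·V2/C1 = 0.718% ÷ 20% × 3670 mL = 131.75 mL
L-glutamine: 0.102% w/v = 1.02 g/L → 1.02 × 3.67 L = 3.74 g
nickel chloride hexahydrate: 45.7 µmol/L × 237.7 g/mol × 3.67 L ÷ 1000 = 39.87 mg
sodium acetate: 2.65 g/L × 3.67 L = 9.73 g

L-arabinose 131.75 mL; L-glutamine 3.74 g; nickel chloride hexahydrate 39.87 mg; sodium acetate 9.73 g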